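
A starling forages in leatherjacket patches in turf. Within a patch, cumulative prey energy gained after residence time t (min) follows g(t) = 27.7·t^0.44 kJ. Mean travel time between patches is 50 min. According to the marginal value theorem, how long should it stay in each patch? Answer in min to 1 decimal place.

By the marginal value theorem, leave when the instantaneous gain rate g'(t) equals the habitat-wide average g(t)/(T + t).
g'(t) = 0.44·27.7·t^-0.56. Setting 0.44·27.7·t^-0.56 = 27.7·t^0.44/(50+t) gives 0.44(50+t) = t, so 0.56·t = 0.44×50.
t* = 0.44×50/0.56 = 39.29 min.

39.3 min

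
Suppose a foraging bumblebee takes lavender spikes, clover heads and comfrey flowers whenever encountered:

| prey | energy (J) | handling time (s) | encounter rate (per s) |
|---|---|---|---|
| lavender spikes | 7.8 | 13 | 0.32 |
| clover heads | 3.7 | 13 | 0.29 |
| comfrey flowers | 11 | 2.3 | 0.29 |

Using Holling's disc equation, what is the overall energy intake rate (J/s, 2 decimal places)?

Energy encountered per unit search time: 0.32×7.8 + 0.29×3.7 + 0.29×11 = 6.759 J/s.
Handling time per unit search time: 0.32×13 + 0.29×13 + 0.29×2.3 = 8.597.
Rate = 6.759/(1 + 8.597) = 0.7043 J/s.

0.70 J/s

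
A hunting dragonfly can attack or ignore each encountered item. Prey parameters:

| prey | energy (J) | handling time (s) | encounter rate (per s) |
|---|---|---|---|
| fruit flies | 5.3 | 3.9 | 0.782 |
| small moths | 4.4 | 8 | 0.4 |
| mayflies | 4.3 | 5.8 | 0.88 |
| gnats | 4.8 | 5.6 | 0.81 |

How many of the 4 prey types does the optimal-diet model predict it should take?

E/h in descending order: fruit flies 1.36, gnats 0.857, mayflies 0.741, small moths 0.55 J/s. The optimal diet is the largest prefix of this list for which every included type satisfies E_i/h_i > R on the types above it.
Rate on top 1: 1.023. gnats: 0.857 < 1.023 → exclude; stop.
Optimal diet: fruit flies — 1 of 4 types.

1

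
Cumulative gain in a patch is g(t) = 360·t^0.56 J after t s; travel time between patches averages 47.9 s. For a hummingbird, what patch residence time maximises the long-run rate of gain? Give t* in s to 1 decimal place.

61.0 s

Maximise g(t)/(T+t): set derivative to zero → g'(t)(T+t) = g(t).
g'(t) = 0.56·360·t^-0.44. Setting 0.56·360·t^-0.44 = 360·t^0.56/(47.9+t) gives 0.56(47.9+t) = t, so 0.44·t = 0.56×47.9.
t* = 0.56×47.9/0.44 = 60.96 s.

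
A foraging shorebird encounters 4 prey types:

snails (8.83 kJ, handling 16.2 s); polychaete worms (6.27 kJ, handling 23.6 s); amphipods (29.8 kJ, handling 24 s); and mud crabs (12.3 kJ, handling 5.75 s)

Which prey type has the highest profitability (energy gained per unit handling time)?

Profitability E/h (kJ/s): snails = 8.83/16.2 = 0.545, polychaete worms = 6.27/23.6 = 0.266, amphipods = 29.8/24 = 1.24, mud crabs = 12.3/5.75 = 2.14.
Ranked: mud crabs > amphipods > snails > polychaete worms.

mud crabs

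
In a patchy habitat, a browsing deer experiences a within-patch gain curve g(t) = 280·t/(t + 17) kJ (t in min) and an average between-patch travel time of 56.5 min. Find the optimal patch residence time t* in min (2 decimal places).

Maximise g(t)/(T+t): set derivative to zero → g'(t)(T+t) = g(t).
g'(t) = 280·17/(t + 17)². Setting 280·17/(t+17)² = 280t/[(t+17)(56.5+t)] gives 17(56.5+t) = t(t+17), so t² = 17×56.5 = 960.5.
t* = √960.5 = 30.99 min.

30.99 min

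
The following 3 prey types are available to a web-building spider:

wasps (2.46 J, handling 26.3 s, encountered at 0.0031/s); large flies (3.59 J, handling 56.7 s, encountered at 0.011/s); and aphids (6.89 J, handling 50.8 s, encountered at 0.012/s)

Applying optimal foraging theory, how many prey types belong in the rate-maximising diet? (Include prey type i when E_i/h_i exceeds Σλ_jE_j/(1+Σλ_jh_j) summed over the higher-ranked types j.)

Rank by E/h (J/s): aphids 0.136, wasps 0.0935, large flies 0.0633. Include each in turn until the next type's E/h falls below the running intake rate.
Rate on top 1: 0.05137. wasps: 0.0935 > 0.05137 → include.
Rate on top 2: 0.0534. large flies: 0.0633 > 0.0534 → include.
Optimal diet: aphids, wasps, large flies — 3 of 3 types.

3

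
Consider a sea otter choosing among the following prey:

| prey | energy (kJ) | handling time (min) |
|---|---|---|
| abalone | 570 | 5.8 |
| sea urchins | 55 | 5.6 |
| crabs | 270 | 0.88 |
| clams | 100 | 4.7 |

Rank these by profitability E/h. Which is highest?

crabs

Profitability E/h (kJ/min): abalone = 570/5.8 = 98.3, sea urchins = 55/5.6 = 9.82, crabs = 270/0.88 = 307, clams = 100/4.7 = 21.3.
Ranked: crabs > abalone > clams > sea urchins.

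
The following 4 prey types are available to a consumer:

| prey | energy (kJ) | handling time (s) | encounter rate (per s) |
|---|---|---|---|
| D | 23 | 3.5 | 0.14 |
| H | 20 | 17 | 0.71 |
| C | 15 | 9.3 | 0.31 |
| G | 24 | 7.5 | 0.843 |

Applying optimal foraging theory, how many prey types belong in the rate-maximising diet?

2

Rank by E/h (kJ/s): D 6.57, G 3.2, C 1.61, H 1.18. Include each in turn until the next type's E/h falls below the running intake rate.
Rate on top 1: 2.161. G: 3.2 > 2.161 → include.
Rate on top 2: 3.002. C: 1.61 < 3.002 → exclude; stop.
Optimal diet: D, G — 2 of 4 types.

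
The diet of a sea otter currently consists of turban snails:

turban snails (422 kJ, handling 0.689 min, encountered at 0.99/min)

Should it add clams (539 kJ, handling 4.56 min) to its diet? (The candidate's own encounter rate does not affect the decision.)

No

Current rate: (0.99×422)/(1 + 0.99×0.689) = 248.4 kJ/min.
Profitability of clams: 539/4.56 = 118.2 kJ/min.
Since 118.2 < R, time spent handling clams is better spent searching.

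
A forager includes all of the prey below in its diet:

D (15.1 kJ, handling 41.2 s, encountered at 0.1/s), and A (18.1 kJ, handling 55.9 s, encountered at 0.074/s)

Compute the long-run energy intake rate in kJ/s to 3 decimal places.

0.308 kJ/s

R = Σλ_iE_i / (1 + Σλ_ih_i)
Numerator: 0.1×15.1 + 0.074×18.1 = 2.849
Denominator: 1 + 0.1×41.2 + 0.074×55.9 = 9.257
R = 2.849/9.257 = 0.3078 kJ/s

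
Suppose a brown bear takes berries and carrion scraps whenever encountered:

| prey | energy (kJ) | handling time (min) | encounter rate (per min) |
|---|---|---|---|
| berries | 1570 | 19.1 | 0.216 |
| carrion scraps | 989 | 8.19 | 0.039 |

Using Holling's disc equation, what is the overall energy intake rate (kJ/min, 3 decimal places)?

R = Σλ_iE_i / (1 + Σλ_ih_i)
Numerator: 0.216×1570 + 0.039×989 = 377.7
Denominator: 1 + 0.216×19.1 + 0.039×8.19 = 5.445
R = 377.7/5.445 = 69.36 kJ/min

69.365 kJ/min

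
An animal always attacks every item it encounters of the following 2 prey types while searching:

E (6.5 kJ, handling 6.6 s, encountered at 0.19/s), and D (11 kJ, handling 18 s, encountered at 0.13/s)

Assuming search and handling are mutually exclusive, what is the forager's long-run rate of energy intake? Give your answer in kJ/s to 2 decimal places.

R = Σλ_iE_i / (1 + Σλ_ih_i)
Numerator: 0.19×6.5 + 0.13×11 = 2.665
Denominator: 1 + 0.19×6.6 + 0.13×18 = 4.594
R = 2.665/4.594 = 0.5801 kJ/s

0.58 kJ/s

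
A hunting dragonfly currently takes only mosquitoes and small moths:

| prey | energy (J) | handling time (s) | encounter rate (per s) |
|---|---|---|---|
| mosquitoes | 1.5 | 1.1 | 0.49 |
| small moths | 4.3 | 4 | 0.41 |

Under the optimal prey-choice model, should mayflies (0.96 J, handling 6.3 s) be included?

No

Current rate: (0.49×1.5 + 0.41×4.3)/(1 + 0.49×1.1 + 0.41×4) = 0.7858 J/s.
mayflies: E/h = 0.96/6.3 = 0.1524 J/s.
0.1524 < 0.7858, so adding mayflies would lower the average — exclude it.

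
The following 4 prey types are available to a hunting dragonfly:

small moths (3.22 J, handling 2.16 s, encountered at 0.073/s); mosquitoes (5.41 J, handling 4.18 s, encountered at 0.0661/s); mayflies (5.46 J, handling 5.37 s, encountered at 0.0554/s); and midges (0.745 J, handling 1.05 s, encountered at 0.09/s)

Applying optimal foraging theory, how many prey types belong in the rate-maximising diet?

Rank by E/h (J/s): small moths 1.49, mosquitoes 1.29, mayflies 1.02, midges 0.71. Include each in turn until the next type's E/h falls below the running intake rate.
Rate on top 1: 0.203. mosquitoes: 1.29 > 0.203 → include.
Rate on top 2: 0.4133. mayflies: 1.02 > 0.4133 → include.
Rate on top 3: 0.517. midges: 0.71 > 0.517 → include.
Optimal diet: small moths, mosquitoes, mayflies, midges — 4 of 4 types.

4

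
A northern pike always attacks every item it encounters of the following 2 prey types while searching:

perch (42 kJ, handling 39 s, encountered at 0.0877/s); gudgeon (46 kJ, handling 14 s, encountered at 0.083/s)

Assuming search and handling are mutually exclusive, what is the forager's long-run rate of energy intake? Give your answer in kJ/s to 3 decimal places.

R = (0.0877×42 + 0.083×46) / (1 + 0.0877×39 + 0.083×14) = 7.501/5.582 = 1.344 kJ/s.

1.344 kJ/s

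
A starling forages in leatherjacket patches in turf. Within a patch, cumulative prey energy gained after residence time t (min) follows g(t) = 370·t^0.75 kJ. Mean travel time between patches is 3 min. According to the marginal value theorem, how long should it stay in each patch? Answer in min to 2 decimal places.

Optimal t* satisfies g'(t*) = g(t*)/(T + t*).
g'(t) = 0.75·370·t^-0.25. Setting 0.75·370·t^-0.25 = 370·t^0.75/(3+t) gives 0.75(3+t) = t, so 0.25·t = 0.75×3.
t* = 0.75×3/0.25 = 9 min.

9.00 min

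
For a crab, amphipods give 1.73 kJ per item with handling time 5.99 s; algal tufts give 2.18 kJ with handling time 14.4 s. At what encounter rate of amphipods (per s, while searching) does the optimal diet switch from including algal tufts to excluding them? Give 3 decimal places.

Drop algal tufts once their profitability E₂/h₂ falls below the rate achievable on amphipods alone: E₂/h₂ = λE₁/(1 + λh₁).
Solve for λ: λE₁h₂ = E₂(1 + λh₁) → λ(E₁h₂ − E₂h₁) = E₂ → λ = E₂/(E₁h₂ − E₂h₁).
λ = 2.18/(1.73×14.4 − 2.18×5.99) = 2.18/11.85 = 0.1839 per s.

0.184 per s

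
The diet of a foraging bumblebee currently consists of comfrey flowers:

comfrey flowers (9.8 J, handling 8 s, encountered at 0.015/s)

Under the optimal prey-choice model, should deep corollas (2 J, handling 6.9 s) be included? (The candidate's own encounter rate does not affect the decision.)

Yes

Intake rate on the current diet: R = (0.015×9.8) / (1 + 0.015×8) = 0.147/1.12 = 0.1312 J/s.
deep corollas: E/h = 2/6.9 = 0.2899 J/s.
0.2899 > 0.1312, so adding deep corollas raises the average — include it.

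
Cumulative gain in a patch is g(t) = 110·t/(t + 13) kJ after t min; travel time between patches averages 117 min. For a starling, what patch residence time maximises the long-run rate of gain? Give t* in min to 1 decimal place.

39.0 min

Maximise g(t)/(T+t): set derivative to zero → g'(t)(T+t) = g(t).
g'(t) = 110·13/(t + 13)². Setting 110·13/(t+13)² = 110t/[(t+13)(117+t)] gives 13(117+t) = t(t+13), so t² = 13×117 = 1521.
t* = √1521 = 39 min.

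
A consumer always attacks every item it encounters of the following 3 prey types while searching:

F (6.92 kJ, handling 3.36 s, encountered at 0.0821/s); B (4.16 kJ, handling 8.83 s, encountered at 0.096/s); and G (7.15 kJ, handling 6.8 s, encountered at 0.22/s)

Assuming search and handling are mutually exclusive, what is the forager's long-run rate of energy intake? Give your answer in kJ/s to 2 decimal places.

R = (0.0821×6.92 + 0.096×4.16 + 0.22×7.15) / (1 + 0.0821×3.36 + 0.096×8.83 + 0.22×6.8) = 2.54/3.62 = 0.7019 kJ/s.

0.70 kJ/s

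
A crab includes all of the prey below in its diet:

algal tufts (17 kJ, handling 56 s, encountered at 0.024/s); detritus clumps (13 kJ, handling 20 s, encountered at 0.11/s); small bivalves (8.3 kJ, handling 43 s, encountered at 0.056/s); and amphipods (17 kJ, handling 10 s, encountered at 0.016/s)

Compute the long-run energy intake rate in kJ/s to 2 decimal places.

R = Σλ_iE_i / (1 + Σλ_ih_i)
Numerator: 0.024×17 + 0.11×13 + 0.056×8.3 + 0.016×17 = 2.575
Denominator: 1 + 0.024×56 + 0.11×20 + 0.056×43 + 0.016×10 = 7.112
R = 2.575/7.112 = 0.362 kJ/s

0.36 kJ/s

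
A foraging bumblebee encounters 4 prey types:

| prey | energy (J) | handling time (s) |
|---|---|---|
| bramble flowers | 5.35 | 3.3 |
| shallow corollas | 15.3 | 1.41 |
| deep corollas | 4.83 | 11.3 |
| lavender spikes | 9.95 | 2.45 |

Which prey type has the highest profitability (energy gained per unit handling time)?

shallow corollas

In descending order of E/h:
shallow corollas: 15.3/1.41 = 10.9 J/s
lavender spikes: 9.95/2.45 = 4.06 J/s
bramble flowers: 5.35/3.3 = 1.62 J/s
deep corollas: 4.83/11.3 = 0.427 J/s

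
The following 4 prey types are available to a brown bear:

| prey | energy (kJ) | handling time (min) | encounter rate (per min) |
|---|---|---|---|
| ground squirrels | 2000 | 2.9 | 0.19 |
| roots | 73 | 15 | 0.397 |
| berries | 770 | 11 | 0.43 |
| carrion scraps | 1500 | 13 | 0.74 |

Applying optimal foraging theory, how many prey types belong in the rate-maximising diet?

1

E/h in descending order: ground squirrels 690, carrion scraps 115, berries 70, roots 4.87 kJ/min. The optimal diet is the largest prefix of this list for which every included type satisfies E_i/h_i > R on the types above it.
Rate on top 1: 245. carrion scraps: 115 < 245 → exclude; stop.
Optimal diet: ground squirrels — 1 of 4 types.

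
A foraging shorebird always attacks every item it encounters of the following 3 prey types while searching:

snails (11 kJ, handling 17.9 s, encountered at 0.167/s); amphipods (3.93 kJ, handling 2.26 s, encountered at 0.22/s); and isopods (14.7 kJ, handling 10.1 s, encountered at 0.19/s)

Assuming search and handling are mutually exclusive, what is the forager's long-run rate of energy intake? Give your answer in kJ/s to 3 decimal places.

R = Σλ_iE_i / (1 + Σλ_ih_i)
Numerator: 0.167×11 + 0.22×3.93 + 0.19×14.7 = 5.495
Denominator: 1 + 0.167×17.9 + 0.22×2.26 + 0.19×10.1 = 6.405
R = 5.495/6.405 = 0.8578 kJ/s

0.858 kJ/s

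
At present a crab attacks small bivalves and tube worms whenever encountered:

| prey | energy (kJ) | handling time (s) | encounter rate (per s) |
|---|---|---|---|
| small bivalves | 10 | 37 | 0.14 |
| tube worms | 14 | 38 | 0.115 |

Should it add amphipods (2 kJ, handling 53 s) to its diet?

No

On small bivalves and tube worms alone, R = ΣλE/(1+Σλh) = 3.01/10.55 = 0.2853 kJ/s.
Profitability of amphipods: 2/53 = 0.03774 kJ/s.
Since 0.03774 < R, time spent handling amphipods is better spent searching.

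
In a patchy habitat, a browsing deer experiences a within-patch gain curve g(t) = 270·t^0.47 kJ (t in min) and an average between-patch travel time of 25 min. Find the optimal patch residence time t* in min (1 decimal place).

Maximise g(t)/(T+t): set derivative to zero → g'(t)(T+t) = g(t).
g'(t) = 0.47·270·t^-0.53. Setting 0.47·270·t^-0.53 = 270·t^0.47/(25+t) gives 0.47(25+t) = t, so 0.53·t = 0.47×25.
t* = 0.47×25/0.53 = 22.17 min.

22.2 min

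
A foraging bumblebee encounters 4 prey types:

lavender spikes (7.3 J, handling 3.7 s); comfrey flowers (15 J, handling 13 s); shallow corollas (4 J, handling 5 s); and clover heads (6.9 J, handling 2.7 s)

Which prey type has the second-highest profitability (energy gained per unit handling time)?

In descending order of E/h:
clover heads: 6.9/2.7 = 2.56 J/s
lavender spikes: 7.3/3.7 = 1.97 J/s
comfrey flowers: 15/13 = 1.15 J/s
shallow corollas: 4/5 = 0.8 J/s

lavender spikes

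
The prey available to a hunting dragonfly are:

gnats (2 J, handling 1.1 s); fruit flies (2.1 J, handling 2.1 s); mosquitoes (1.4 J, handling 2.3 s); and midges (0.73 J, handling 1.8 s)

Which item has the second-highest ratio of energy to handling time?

fruit flies

Profitability E/h (J/s): gnats = 2/1.1 = 1.82, fruit flies = 2.1/2.1 = 1, mosquitoes = 1.4/2.3 = 0.609, midges = 0.73/1.8 = 0.406.
Ranked: gnats > fruit flies > mosquitoes > midges.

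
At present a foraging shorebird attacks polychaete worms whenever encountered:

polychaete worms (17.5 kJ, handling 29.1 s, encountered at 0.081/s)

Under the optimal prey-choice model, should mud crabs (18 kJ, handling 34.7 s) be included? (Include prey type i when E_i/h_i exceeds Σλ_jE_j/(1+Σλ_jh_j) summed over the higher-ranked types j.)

On polychaete worms alone, R = ΣλE/(1+Σλh) = 1.417/3.357 = 0.4222 kJ/s.
mud crabs: E/h = 18/34.7 = 0.5187 kJ/s.
Since 0.5187 > R, including mud crabs increases the long-run rate.

Yes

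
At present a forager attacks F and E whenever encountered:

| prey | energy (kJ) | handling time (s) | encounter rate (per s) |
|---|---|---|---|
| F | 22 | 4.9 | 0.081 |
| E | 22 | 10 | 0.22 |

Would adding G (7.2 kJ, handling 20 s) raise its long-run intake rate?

No

Current rate: (0.081×22 + 0.22×22)/(1 + 0.081×4.9 + 0.22×10) = 1.841 kJ/s.
G: E/h = 7.2/20 = 0.36 kJ/s.
Since 0.36 < R, time spent handling G is better spent searching.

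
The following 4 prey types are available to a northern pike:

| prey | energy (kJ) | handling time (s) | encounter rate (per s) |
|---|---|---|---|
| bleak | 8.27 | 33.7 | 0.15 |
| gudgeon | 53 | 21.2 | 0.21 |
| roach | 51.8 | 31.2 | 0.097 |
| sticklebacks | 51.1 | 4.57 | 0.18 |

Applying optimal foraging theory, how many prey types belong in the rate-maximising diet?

Profitabilities (E/h, kJ/s): sticklebacks 11.2, gudgeon 2.5, roach 1.66, bleak 0.245. Add prey in this order while the next type's profitability exceeds the intake rate on those already taken.
Rate on top 1: 5.047. gudgeon: 2.5 < 5.047 → exclude; stop.
Optimal diet: sticklebacks — 1 of 4 types.

1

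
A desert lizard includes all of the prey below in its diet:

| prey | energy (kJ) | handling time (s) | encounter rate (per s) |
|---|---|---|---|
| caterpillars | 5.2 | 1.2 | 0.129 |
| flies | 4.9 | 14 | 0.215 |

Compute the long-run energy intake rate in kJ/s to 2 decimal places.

Energy encountered per unit search time: 0.129×5.2 + 0.215×4.9 = 1.724 kJ/s.
Handling time per unit search time: 0.129×1.2 + 0.215×14 = 3.165.
Rate = 1.724/(1 + 3.165) = 0.414 kJ/s.

0.41 kJ/s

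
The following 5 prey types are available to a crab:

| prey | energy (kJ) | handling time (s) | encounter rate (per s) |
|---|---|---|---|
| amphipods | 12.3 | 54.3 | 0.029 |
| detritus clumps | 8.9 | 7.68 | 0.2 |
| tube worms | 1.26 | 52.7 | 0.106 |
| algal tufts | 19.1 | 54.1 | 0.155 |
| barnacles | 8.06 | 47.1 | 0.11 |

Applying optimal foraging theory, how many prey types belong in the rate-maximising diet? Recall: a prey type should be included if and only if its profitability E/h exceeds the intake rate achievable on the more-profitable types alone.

Rank by E/h (kJ/s): detritus clumps 1.16, algal tufts 0.353, amphipods 0.227, barnacles 0.171, tube worms 0.0239. Include each in turn until the next type's E/h falls below the running intake rate.
Rate on top 1: 0.7019. algal tufts: 0.353 < 0.7019 → exclude; stop.
Optimal diet: detritus clumps — 1 of 5 types.

1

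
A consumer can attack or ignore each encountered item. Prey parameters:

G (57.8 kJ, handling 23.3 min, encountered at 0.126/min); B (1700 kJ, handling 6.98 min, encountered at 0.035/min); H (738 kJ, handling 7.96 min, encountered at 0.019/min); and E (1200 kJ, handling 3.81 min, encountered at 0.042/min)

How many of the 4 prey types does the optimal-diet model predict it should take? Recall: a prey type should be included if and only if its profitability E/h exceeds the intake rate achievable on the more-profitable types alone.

3

Profitabilities (E/h, kJ/min): E 315, B 244, H 92.7, G 2.48. Add prey in this order while the next type's profitability exceeds the intake rate on those already taken.
Rate on top 1: 43.45. B: 244 > 43.45 → include.
Rate on top 2: 78.26. H: 92.7 > 78.26 → include.
Rate on top 3: 79.66. G: 2.48 < 79.66 → exclude; stop.
Optimal diet: E, B, H — 3 of 4 types.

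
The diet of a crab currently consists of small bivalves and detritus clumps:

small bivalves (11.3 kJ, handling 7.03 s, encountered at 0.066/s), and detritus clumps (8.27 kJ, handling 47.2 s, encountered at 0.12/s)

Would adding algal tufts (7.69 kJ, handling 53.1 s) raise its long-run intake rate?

No

Current rate: (0.066×11.3 + 0.12×8.27)/(1 + 0.066×7.03 + 0.12×47.2) = 0.2439 kJ/s.
algal tufts: E/h = 7.69/53.1 = 0.1448 kJ/s.
0.1448 < 0.2439, so adding algal tufts would lower the average — exclude it.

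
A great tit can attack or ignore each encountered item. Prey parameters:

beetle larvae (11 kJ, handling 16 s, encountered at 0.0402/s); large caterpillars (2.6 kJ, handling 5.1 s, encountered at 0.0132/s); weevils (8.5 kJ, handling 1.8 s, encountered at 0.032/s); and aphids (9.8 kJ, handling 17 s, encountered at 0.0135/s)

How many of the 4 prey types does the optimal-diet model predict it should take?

Rank by E/h (kJ/s): weevils 4.72, beetle larvae 0.688, aphids 0.576, large caterpillars 0.51. Include each in turn until the next type's E/h falls below the running intake rate.
Rate on top 1: 0.2572. beetle larvae: 0.688 > 0.2572 → include.
Rate on top 2: 0.4199. aphids: 0.576 > 0.4199 → include.
Rate on top 3: 0.4385. large caterpillars: 0.51 > 0.4385 → include.
Optimal diet: weevils, beetle larvae, aphids, large caterpillars — 4 of 4 types.

4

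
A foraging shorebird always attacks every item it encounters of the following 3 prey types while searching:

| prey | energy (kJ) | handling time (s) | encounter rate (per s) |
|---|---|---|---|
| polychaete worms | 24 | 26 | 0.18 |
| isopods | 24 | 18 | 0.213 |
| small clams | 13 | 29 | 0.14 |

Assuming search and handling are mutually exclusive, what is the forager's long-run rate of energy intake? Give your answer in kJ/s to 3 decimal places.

0.829 kJ/s

R = Σλ_iE_i / (1 + Σλ_ih_i)
Numerator: 0.18×24 + 0.213×24 + 0.14×13 = 11.25
Denominator: 1 + 0.18×26 + 0.213×18 + 0.14×29 = 13.57
R = 11.25/13.57 = 0.8289 kJ/s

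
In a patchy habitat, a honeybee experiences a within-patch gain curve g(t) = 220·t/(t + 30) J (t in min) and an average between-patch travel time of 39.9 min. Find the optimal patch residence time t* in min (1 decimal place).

By the marginal value theorem, leave when the instantaneous gain rate g'(t) equals the habitat-wide average g(t)/(T + t).
g'(t) = 220·30/(t + 30)². Setting 220·30/(t+30)² = 220t/[(t+30)(39.9+t)] gives 30(39.9+t) = t(t+30), so t² = 30×39.9 = 1197.
t* = √1197 = 34.6 min.

34.6 min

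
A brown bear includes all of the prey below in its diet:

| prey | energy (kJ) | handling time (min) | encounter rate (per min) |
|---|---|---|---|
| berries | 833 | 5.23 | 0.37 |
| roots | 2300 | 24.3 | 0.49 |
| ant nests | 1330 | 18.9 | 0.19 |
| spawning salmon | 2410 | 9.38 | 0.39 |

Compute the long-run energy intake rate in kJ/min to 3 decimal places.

118.952 kJ/min

R = Σλ_iE_i / (1 + Σλ_ih_i)
Numerator: 0.37×833 + 0.49×2300 + 0.19×1330 + 0.39×2410 = 2628
Denominator: 1 + 0.37×5.23 + 0.49×24.3 + 0.19×18.9 + 0.39×9.38 = 22.09
R = 2628/22.09 = 119 kJ/min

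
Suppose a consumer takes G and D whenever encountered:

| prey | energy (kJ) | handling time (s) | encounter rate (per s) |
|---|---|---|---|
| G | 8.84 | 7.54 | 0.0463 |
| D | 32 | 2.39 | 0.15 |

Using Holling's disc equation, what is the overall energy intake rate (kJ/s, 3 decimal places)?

R = (0.0463×8.84 + 0.15×32) / (1 + 0.0463×7.54 + 0.15×2.39) = 5.209/1.708 = 3.051 kJ/s.

3.051 kJ/s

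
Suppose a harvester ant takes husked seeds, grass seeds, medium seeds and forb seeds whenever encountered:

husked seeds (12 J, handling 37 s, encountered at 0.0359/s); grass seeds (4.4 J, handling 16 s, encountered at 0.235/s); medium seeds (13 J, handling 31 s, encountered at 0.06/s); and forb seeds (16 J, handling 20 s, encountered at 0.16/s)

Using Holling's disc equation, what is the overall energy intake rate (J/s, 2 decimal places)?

0.43 J/s

Energy encountered per unit search time: 0.0359×12 + 0.235×4.4 + 0.06×13 + 0.16×16 = 4.805 J/s.
Handling time per unit search time: 0.0359×37 + 0.235×16 + 0.06×31 + 0.16×20 = 10.15.
Rate = 4.805/(1 + 10.15) = 0.431 J/s.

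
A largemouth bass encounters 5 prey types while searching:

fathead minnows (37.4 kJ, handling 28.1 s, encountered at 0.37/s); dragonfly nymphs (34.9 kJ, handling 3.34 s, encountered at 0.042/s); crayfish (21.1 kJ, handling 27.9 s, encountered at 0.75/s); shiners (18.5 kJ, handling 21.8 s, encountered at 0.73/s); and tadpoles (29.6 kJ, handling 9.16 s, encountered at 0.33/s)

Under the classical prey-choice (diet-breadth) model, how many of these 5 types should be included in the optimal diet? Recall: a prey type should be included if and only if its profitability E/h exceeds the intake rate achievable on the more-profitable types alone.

Profitabilities (E/h, kJ/s): dragonfly nymphs 10.4, tadpoles 3.23, fathead minnows 1.33, shiners 0.849, crayfish 0.756. Add prey in this order while the next type's profitability exceeds the intake rate on those already taken.
Rate on top 1: 1.285. tadpoles: 3.23 > 1.285 → include.
Rate on top 2: 2.698. fathead minnows: 1.33 < 2.698 → exclude; stop.
Optimal diet: dragonfly nymphs, tadpoles — 2 of 5 types.

2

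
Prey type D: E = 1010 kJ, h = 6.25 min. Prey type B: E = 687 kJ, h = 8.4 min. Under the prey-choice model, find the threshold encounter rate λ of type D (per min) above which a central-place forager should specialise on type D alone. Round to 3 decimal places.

Drop type B once their profitability E₂/h₂ falls below the rate achievable on type D alone: E₂/h₂ = λE₁/(1 + λh₁).
Solve for λ: λE₁h₂ = E₂(1 + λh₁) → λ(E₁h₂ − E₂h₁) = E₂ → λ = E₂/(E₁h₂ − E₂h₁).
λ = 687/(1010×8.4 − 687×6.25) = 687/4190 = 0.164 per min.

0.164 per min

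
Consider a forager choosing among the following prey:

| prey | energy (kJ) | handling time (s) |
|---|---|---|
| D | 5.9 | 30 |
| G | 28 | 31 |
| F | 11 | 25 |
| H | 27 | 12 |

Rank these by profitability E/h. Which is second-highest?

Profitability E/h (kJ/s): D = 5.9/30 = 0.197, G = 28/31 = 0.903, F = 11/25 = 0.44, H = 27/12 = 2.25.
Ranked: H > G > F > D.

G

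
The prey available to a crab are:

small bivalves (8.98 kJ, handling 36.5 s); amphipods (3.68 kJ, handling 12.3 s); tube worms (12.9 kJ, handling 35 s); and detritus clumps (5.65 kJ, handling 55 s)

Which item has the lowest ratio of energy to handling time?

In descending order of E/h:
tube worms: 12.9/35 = 0.369 kJ/s
amphipods: 3.68/12.3 = 0.299 kJ/s
small bivalves: 8.98/36.5 = 0.246 kJ/s
detritus clumps: 5.65/55 = 0.103 kJ/s

detritus clumps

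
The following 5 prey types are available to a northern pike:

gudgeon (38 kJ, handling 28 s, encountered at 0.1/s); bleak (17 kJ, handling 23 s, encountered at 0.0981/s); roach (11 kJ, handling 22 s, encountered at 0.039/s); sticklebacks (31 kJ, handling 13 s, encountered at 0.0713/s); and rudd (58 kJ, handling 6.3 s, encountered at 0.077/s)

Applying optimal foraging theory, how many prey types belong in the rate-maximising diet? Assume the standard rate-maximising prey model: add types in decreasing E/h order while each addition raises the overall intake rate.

Profitabilities (E/h, kJ/s): rudd 9.21, sticklebacks 2.38, gudgeon 1.36, bleak 0.739, roach 0.5. Add prey in this order while the next type's profitability exceeds the intake rate on those already taken.
Rate on top 1: 3.007. sticklebacks: 2.38 < 3.007 → exclude; stop.
Optimal diet: rudd — 1 of 5 types.

1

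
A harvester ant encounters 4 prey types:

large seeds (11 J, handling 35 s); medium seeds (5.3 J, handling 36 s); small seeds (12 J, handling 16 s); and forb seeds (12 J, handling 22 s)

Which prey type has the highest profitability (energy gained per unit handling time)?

In descending order of E/h:
small seeds: 12/16 = 0.75 J/s
forb seeds: 12/22 = 0.545 J/s
large seeds: 11/35 = 0.314 J/s
medium seeds: 5.3/36 = 0.147 J/s

small seeds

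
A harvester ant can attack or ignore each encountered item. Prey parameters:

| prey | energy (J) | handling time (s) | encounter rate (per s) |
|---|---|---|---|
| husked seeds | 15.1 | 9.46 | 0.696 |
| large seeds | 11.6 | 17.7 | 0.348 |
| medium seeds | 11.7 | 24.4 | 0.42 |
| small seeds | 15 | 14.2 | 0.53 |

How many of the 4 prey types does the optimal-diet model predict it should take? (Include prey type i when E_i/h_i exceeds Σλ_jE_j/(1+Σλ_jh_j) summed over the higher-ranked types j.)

1

Profitabilities (E/h, J/s): husked seeds 1.6, small seeds 1.06, large seeds 0.655, medium seeds 0.48. Add prey in this order while the next type's profitability exceeds the intake rate on those already taken.
Rate on top 1: 1.386. small seeds: 1.06 < 1.386 → exclude; stop.
Optimal diet: husked seeds — 1 of 4 types.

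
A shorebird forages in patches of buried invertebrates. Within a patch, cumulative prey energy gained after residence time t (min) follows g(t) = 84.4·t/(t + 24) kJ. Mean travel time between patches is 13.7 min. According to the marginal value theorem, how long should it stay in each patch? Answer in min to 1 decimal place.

Optimal t* satisfies g'(t*) = g(t*)/(T + t*).
g'(t) = 84.4·24/(t + 24)². Setting 84.4·24/(t+24)² = 84.4t/[(t+24)(13.7+t)] gives 24(13.7+t) = t(t+24), so t² = 24×13.7 = 328.8.
t* = √328.8 = 18.13 min.

18.1 min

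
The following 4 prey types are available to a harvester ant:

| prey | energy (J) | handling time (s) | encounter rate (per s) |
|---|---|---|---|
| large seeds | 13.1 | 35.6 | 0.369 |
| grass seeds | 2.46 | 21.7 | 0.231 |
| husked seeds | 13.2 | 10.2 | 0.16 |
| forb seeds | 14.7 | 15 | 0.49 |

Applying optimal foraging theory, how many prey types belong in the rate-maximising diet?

2

E/h in descending order: husked seeds 1.29, forb seeds 0.98, large seeds 0.368, grass seeds 0.113 J/s. The optimal diet is the largest prefix of this list for which every included type satisfies E_i/h_i > R on the types above it.
Rate on top 1: 0.8024. forb seeds: 0.98 > 0.8024 → include.
Rate on top 2: 0.9332. large seeds: 0.368 < 0.9332 → exclude; stop.
Optimal diet: husked seeds, forb seeds — 2 of 4 types.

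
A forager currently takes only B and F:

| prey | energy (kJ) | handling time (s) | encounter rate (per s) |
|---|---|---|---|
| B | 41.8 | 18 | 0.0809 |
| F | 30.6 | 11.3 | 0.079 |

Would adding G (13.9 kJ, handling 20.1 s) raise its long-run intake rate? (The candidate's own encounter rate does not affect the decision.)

Current rate: (0.0809×41.8 + 0.079×30.6)/(1 + 0.0809×18 + 0.079×11.3) = 1.732 kJ/s.
Profitability of G: 13.9/20.1 = 0.6915 kJ/s.
Since 0.6915 < R, time spent handling G is better spent searching.

No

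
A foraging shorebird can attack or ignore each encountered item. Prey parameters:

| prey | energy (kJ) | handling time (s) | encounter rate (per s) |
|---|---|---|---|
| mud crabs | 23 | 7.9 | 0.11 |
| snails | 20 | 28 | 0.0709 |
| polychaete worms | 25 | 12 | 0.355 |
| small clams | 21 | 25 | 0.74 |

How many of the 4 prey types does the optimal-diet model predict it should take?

2

E/h in descending order: mud crabs 2.91, polychaete worms 2.08, small clams 0.84, snails 0.714 kJ/s. The optimal diet is the largest prefix of this list for which every included type satisfies E_i/h_i > R on the types above it.
Rate on top 1: 1.354. polychaete worms: 2.08 > 1.354 → include.
Rate on top 2: 1.861. small clams: 0.84 < 1.861 → exclude; stop.
Optimal diet: mud crabs, polychaete worms — 2 of 4 types.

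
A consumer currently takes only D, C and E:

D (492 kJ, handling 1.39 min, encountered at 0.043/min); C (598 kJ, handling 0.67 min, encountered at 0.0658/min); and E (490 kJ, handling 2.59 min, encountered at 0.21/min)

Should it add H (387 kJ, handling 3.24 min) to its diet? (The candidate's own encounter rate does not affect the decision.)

Yes

Intake rate on the current diet: R = (0.043×492 + 0.0658×598 + 0.21×490) / (1 + 0.043×1.39 + 0.0658×0.67 + 0.21×2.59) = 163.4/1.648 = 99.17 kJ/min.
Profitability of H: 387/3.24 = 119.4 kJ/min.
119.4 > 99.17, so adding H raises the average — include it.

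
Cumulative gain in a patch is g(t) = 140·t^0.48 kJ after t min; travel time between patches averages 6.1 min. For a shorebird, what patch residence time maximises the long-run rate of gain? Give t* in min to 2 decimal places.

5.63 min

Maximise g(t)/(T+t): set derivative to zero → g'(t)(T+t) = g(t).
g'(t) = 0.48·140·t^-0.52. Setting 0.48·140·t^-0.52 = 140·t^0.48/(6.1+t) gives 0.48(6.1+t) = t, so 0.52·t = 0.48×6.1.
t* = 0.48×6.1/0.52 = 5.631 min.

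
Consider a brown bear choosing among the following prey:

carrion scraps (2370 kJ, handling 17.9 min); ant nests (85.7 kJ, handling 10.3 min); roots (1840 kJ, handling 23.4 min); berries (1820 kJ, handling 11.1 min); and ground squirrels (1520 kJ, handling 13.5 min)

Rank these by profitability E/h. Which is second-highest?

Profitability E/h (kJ/min): carrion scraps = 2370/17.9 = 132, ant nests = 85.7/10.3 = 8.32, roots = 1840/23.4 = 78.6, berries = 1820/11.1 = 164, ground squirrels = 1520/13.5 = 113.
Ranked: berries > carrion scraps > ground squirrels > roots > ant nests.

carrion scraps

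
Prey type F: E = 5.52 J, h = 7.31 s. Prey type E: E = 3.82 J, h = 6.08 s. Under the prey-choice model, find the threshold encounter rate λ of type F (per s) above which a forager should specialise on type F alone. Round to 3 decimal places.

At the threshold, the rate on type F alone equals the profitability of type E: λ·5.52/(1 + λ·7.31) = 3.82/6.08 = 0.6283.
Rearranging, λ(5.52 − 0.6283×7.31) = 0.6283, so λ = 0.6283/0.9272 = 0.6776 per s.

0.678 per s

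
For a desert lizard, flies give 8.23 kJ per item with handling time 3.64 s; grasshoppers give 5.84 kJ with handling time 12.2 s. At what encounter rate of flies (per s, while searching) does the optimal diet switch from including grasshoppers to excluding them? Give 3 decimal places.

Drop grasshoppers once their profitability E₂/h₂ falls below the rate achievable on flies alone: E₂/h₂ = λE₁/(1 + λh₁).
Solve for λ: λE₁h₂ = E₂(1 + λh₁) → λ(E₁h₂ − E₂h₁) = E₂ → λ = E₂/(E₁h₂ − E₂h₁).
λ = 5.84/(8.23×12.2 − 5.84×3.64) = 5.84/79.15 = 0.07379 per s.

0.074 per s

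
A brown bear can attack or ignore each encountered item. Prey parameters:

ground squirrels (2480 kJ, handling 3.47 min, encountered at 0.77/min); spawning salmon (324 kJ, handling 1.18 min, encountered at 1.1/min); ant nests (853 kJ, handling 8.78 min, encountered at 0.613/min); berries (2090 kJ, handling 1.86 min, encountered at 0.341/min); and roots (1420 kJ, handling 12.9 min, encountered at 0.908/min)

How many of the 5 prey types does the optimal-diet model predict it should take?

2

E/h in descending order: berries 1.12e+03, ground squirrels 715, spawning salmon 275, roots 110, ant nests 97.2 kJ/min. The optimal diet is the largest prefix of this list for which every included type satisfies E_i/h_i > R on the types above it.
Rate on top 1: 436.1. ground squirrels: 715 > 436.1 → include.
Rate on top 2: 609. spawning salmon: 275 < 609 → exclude; stop.
Optimal diet: berries, ground squirrels — 2 of 5 types.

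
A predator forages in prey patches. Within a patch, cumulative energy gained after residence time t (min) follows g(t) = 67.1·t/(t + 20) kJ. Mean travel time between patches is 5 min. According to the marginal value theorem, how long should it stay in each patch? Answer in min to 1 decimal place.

10.0 min

Maximise g(t)/(T+t): set derivative to zero → g'(t)(T+t) = g(t).
g'(t) = 67.1·20/(t + 20)². Setting 67.1·20/(t+20)² = 67.1t/[(t+20)(5+t)] gives 20(5+t) = t(t+20), so t² = 20×5 = 100.
t* = √100 = 10 min.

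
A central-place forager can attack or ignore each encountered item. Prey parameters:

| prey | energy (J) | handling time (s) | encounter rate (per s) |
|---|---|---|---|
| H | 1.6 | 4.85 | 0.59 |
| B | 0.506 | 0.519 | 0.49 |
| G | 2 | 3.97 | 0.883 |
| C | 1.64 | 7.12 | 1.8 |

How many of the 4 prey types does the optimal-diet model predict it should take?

E/h in descending order: B 0.975, G 0.504, H 0.33, C 0.23 J/s. The optimal diet is the largest prefix of this list for which every included type satisfies E_i/h_i > R on the types above it.
Rate on top 1: 0.1977. G: 0.504 > 0.1977 → include.
Rate on top 2: 0.4231. H: 0.33 < 0.4231 → exclude; stop.
Optimal diet: B, G — 2 of 4 types.

2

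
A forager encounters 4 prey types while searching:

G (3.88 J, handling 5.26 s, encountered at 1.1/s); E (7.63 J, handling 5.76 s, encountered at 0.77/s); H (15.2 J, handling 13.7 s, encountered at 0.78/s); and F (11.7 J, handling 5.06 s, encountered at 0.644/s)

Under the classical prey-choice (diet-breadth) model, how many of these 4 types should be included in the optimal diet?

E/h in descending order: F 2.31, E 1.32, H 1.11, G 0.738 J/s. The optimal diet is the largest prefix of this list for which every included type satisfies E_i/h_i > R on the types above it.
Rate on top 1: 1.769. E: 1.32 < 1.769 → exclude; stop.
Optimal diet: F — 1 of 4 types.

1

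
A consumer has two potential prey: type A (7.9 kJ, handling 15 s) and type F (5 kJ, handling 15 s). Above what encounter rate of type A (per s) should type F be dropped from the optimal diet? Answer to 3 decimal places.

0.115 per s

At the threshold, the rate on type A alone equals the profitability of type F: λ·7.9/(1 + λ·15) = 5/15 = 0.3333.
Rearranging, λ(7.9 − 0.3333×15) = 0.3333, so λ = 0.3333/2.9 = 0.1149 per s.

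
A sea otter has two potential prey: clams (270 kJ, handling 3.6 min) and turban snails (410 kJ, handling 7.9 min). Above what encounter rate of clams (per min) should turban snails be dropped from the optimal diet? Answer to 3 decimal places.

0.624 per min

Drop turban snails once their profitability E₂/h₂ falls below the rate achievable on clams alone: E₂/h₂ = λE₁/(1 + λh₁).
Solve for λ: λE₁h₂ = E₂(1 + λh₁) → λ(E₁h₂ − E₂h₁) = E₂ → λ = E₂/(E₁h₂ − E₂h₁).
λ = 410/(270×7.9 − 410×3.6) = 410/657 = 0.624 per min.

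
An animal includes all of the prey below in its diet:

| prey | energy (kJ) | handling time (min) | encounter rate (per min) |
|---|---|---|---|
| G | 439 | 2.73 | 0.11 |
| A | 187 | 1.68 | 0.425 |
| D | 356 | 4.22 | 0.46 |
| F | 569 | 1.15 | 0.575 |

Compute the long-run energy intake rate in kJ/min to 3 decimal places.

R = Σλ_iE_i / (1 + Σλ_ih_i)
Numerator: 0.11×439 + 0.425×187 + 0.46×356 + 0.575×569 = 618.7
Denominator: 1 + 0.11×2.73 + 0.425×1.68 + 0.46×4.22 + 0.575×1.15 = 4.617
R = 618.7/4.617 = 134 kJ/min

134.012 kJ/min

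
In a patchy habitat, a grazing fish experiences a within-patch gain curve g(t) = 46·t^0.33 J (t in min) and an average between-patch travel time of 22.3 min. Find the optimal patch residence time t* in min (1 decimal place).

11.0 min

Optimal t* satisfies g'(t*) = g(t*)/(T + t*).
g'(t) = 0.33·46·t^-0.67. Setting 0.33·46·t^-0.67 = 46·t^0.33/(22.3+t) gives 0.33(22.3+t) = t, so 0.67·t = 0.33×22.3.
t* = 0.33×22.3/0.67 = 10.98 min.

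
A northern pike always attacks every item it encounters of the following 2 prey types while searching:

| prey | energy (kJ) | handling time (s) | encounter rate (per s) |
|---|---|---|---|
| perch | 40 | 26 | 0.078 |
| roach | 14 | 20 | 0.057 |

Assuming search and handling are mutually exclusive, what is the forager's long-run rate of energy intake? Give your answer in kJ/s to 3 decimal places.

0.940 kJ/s

R = (0.078×40 + 0.057×14) / (1 + 0.078×26 + 0.057×20) = 3.918/4.168 = 0.94 kJ/s.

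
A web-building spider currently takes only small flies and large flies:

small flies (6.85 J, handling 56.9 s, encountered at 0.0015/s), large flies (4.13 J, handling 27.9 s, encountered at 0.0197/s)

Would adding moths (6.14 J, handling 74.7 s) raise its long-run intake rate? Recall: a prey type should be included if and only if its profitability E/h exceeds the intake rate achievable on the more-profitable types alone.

On small flies and large flies alone, R = ΣλE/(1+Σλh) = 0.09164/1.635 = 0.05605 J/s.
moths: E/h = 6.14/74.7 = 0.0822 J/s.
0.0822 > 0.05605, so adding moths raises the average — include it.

Yes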